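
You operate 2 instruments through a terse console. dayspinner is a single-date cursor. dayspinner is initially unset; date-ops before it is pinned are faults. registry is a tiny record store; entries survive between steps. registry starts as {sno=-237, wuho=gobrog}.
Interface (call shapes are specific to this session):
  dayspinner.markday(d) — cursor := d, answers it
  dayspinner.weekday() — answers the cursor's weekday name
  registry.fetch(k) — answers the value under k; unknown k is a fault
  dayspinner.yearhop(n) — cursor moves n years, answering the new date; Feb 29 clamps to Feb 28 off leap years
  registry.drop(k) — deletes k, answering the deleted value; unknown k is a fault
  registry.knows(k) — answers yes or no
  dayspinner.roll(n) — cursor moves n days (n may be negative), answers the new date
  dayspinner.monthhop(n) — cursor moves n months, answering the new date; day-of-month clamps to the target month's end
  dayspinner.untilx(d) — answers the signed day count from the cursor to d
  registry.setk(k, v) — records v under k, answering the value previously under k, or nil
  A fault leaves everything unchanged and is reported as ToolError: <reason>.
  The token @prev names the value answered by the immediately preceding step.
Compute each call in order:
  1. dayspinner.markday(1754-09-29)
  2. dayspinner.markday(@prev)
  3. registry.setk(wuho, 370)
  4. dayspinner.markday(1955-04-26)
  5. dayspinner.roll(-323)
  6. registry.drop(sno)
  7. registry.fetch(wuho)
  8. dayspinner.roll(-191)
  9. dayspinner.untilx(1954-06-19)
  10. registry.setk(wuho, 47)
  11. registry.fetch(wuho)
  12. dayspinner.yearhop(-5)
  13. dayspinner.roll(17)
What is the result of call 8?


Answer: 1953-11-28

Derivation:
CALL dayspinner.markday[d=1754-09-29]
RET  1754-09-29
CALL dayspinner.markday[d=@prev]
RET  1754-09-29
CALL registry.setk[k=wuho; v=370]
RET  gobrog
CALL dayspinner.markday[d=1955-04-26]
RET  1955-04-26
CALL dayspinner.roll[n=-323]
RET  1954-06-07
CALL registry.drop[k=sno]
RET  -237
CALL registry.fetch[k=wuho]
RET  370
CALL dayspinner.roll[n=-191]
RET  1953-11-28
CALL dayspinner.untilx[d=1954-06-19]
RET  203
CALL registry.setk[k=wuho; v=47]
RET  370
CALL registry.fetch[k=wuho]
RET  47
CALL dayspinner.yearhop[n=-5]
RET  1948-11-28
CALL dayspinner.roll[n=17]
RET  1948-12-15


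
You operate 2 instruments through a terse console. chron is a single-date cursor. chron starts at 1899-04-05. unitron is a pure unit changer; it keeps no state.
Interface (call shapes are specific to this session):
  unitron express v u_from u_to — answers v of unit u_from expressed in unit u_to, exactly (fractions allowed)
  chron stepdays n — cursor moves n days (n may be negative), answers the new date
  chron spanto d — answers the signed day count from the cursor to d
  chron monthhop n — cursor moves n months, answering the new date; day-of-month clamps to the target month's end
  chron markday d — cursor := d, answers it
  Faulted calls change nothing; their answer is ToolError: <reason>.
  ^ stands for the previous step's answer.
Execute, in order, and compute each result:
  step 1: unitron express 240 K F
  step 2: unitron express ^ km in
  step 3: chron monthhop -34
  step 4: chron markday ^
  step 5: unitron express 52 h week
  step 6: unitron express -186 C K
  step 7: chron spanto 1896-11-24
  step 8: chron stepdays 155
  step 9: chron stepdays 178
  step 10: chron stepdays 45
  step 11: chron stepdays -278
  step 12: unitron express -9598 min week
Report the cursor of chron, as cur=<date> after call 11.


Answer: cur=1896-09-13

Derivation:
% unitron express v='240' u_from='K' u_to='F'
[out] -2767/100
% unitron express v='^' u_from='km' u_to='in'
[out] -138350000/127
% chron monthhop n='-34'
[out] 1896-06-05
% chron markday d='^'
[out] 1896-06-05
% unitron express v='52' u_from='h' u_to='week'
[out] 13/42
% unitron express v='-186' u_from='C' u_to='K'
[out] 1743/20
% chron spanto d='1896-11-24'
[out] 172
% chron stepdays n='155'
[out] 1896-11-07
% chron stepdays n='178'
[out] 1897-05-04
% chron stepdays n='45'
[out] 1897-06-18
% chron stepdays n='-278'
[out] 1896-09-13
% unitron express v='-9598' u_from='min' u_to='week'
[out] -4799/5040


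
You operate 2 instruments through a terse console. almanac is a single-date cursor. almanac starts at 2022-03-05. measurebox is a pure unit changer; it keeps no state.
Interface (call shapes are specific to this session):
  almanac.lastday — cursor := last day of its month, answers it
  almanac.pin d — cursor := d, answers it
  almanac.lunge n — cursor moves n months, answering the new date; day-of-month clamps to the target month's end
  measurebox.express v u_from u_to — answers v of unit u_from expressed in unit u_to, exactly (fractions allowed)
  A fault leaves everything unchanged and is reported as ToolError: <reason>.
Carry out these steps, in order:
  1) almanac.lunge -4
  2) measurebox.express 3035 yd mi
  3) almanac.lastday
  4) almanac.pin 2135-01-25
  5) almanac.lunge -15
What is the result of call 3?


Answer: 2021-11-30

Derivation:
I try almanac.lunge(-4), and get 2021-11-05.
I use measurebox.express(3035, yd, mi), and see 607/352.
Invoking almanac.lastday(), — result: 2021-11-30.
Invoking almanac.pin(2135-01-25), giving 2135-01-25.
Then almanac.lunge(-15), and get 2133-10-25.


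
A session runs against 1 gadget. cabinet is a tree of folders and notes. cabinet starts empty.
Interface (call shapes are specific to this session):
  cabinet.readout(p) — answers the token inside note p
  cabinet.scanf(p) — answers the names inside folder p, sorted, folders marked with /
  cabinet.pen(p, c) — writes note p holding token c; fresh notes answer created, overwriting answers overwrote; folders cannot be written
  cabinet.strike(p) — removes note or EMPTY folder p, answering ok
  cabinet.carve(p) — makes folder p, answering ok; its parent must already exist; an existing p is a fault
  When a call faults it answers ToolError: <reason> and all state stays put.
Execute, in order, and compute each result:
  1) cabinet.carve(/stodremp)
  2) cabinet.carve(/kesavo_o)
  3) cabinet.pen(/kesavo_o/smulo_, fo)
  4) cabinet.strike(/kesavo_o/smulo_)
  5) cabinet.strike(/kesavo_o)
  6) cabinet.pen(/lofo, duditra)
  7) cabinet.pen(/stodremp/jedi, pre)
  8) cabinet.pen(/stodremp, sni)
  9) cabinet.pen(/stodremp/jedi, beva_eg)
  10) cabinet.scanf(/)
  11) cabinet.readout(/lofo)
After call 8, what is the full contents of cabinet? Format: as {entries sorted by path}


==> cabinet.carve(p→/stodremp)
<== ok
==> cabinet.carve(p→/kesavo_o)
<== ok
==> cabinet.pen(p→/kesavo_o/smulo_, c→fo)
<== created
==> cabinet.strike(p→/kesavo_o/smulo_)
<== ok
==> cabinet.strike(p→/kesavo_o)
<== ok
==> cabinet.pen(p→/lofo, c→duditra)
<== created
==> cabinet.pen(p→/stodremp/jedi, c→pre)
<== created
==> cabinet.pen(p→/stodremp, c→sni)
<== ToolError: is a directory
==> cabinet.pen(p→/stodremp/jedi, c→beva_eg)
<== overwrote
==> cabinet.scanf(p→/)
<== [lofo, stodremp/]
==> cabinet.readout(p→/lofo)
<== duditra

Answer: {lofo=duditra, stodremp/, stodremp/jedi=pre}


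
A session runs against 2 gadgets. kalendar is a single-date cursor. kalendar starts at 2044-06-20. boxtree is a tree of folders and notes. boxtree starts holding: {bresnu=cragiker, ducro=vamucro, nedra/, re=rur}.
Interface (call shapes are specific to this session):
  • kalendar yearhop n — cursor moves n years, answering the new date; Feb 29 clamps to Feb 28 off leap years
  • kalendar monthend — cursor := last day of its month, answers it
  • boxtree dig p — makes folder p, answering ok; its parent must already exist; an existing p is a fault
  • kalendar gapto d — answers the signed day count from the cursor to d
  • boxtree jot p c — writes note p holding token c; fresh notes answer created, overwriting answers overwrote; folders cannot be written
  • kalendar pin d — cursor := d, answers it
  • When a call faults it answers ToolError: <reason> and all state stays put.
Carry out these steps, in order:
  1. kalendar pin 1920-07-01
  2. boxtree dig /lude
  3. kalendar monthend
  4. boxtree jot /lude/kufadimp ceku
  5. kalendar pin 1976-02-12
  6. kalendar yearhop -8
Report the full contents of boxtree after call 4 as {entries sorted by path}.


Answer: {bresnu=cragiker, ducro=vamucro, lude/, lude/kufadimp=ceku, nedra/, re=rur}

Derivation:
I try kalendar pin(d: 1920-07-01), and get 1920-07-01.
Now I run boxtree dig(p: /lude), yielding ok.
I run kalendar monthend, — result: 1920-07-31.
I run boxtree jot(p: /lude/kufadimp, c: ceku), → created.
I use kalendar pin(d: 1976-02-12), → 1976-02-12.
Calling kalendar yearhop(n: -8), which returns 1968-02-12.


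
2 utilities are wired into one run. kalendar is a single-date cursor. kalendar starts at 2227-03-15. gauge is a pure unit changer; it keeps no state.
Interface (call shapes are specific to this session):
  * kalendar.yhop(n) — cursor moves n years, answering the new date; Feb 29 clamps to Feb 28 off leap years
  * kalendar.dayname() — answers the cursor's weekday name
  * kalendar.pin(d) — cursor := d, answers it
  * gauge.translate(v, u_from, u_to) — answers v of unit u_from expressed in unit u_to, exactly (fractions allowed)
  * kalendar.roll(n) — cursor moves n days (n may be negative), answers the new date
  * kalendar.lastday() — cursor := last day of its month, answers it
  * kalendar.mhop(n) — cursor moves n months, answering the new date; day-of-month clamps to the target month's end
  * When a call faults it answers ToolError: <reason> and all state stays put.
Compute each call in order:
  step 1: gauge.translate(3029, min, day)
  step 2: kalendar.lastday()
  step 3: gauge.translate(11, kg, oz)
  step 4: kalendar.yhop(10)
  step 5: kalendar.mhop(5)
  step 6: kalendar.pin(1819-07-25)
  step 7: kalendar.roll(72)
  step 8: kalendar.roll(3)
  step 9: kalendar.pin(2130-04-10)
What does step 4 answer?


Answer: 2237-03-31

Derivation:
Step: gauge.translate[v: 3029; u_from: min; u_to: day]
Result: 3029/1440
Step: kalendar.lastday[]
Result: 2227-03-31
Step: gauge.translate[v: 11; u_from: kg; u_to: oz]
Result: 1600000000/4123567
Step: kalendar.yhop[n: 10]
Result: 2237-03-31
Step: kalendar.mhop[n: 5]
Result: 2237-08-31
Step: kalendar.pin[d: 1819-07-25]
Result: 1819-07-25
Step: kalendar.roll[n: 72]
Result: 1819-10-05
Step: kalendar.roll[n: 3]
Result: 1819-10-08
Step: kalendar.pin[d: 2130-04-10]
Result: 2130-04-10


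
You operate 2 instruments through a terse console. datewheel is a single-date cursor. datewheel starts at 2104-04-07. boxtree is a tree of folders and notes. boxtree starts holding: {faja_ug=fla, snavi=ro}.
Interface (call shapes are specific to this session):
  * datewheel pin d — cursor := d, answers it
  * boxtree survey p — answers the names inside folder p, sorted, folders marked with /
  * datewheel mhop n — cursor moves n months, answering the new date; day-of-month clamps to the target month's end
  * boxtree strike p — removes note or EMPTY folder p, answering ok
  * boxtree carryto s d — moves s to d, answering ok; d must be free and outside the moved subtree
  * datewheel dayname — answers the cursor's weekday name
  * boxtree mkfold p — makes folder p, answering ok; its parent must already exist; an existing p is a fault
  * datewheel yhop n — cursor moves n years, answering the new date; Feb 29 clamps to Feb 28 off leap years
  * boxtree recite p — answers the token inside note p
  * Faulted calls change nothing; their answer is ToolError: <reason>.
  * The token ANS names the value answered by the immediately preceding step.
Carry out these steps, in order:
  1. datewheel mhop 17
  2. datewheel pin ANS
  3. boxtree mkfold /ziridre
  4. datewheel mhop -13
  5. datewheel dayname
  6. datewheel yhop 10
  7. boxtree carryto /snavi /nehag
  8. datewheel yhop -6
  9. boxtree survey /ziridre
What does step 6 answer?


Answer: 2114-08-07

Derivation:
Act: datewheel mhop[n='17']
Obs: 2105-09-07
Act: datewheel pin[d='ANS']
Obs: 2105-09-07
Act: boxtree mkfold[p='/ziridre']
Obs: ok
Act: datewheel mhop[n='-13']
Obs: 2104-08-07
Act: datewheel dayname[]
Obs: Thursday
Act: datewheel yhop[n='10']
Obs: 2114-08-07
Act: boxtree carryto[s='/snavi'; d='/nehag']
Obs: ok
Act: datewheel yhop[n='-6']
Obs: 2108-08-07
Act: boxtree survey[p='/ziridre']
Obs: []


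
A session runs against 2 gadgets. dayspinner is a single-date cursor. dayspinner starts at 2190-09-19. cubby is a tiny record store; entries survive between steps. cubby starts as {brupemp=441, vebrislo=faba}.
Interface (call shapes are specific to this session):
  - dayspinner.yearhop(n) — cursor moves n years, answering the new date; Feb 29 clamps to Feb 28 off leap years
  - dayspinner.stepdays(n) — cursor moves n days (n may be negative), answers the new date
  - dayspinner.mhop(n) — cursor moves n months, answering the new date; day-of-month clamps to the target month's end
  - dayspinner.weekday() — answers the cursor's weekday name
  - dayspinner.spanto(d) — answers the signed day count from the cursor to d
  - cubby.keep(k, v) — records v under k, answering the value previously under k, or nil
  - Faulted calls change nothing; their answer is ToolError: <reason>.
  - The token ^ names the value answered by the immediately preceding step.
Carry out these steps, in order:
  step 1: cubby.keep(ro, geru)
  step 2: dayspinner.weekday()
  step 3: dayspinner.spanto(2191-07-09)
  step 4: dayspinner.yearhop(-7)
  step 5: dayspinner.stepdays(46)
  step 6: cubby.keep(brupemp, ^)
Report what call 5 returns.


[in] keep ro geru
  nil
[in] weekday
  Sunday
[in] spanto 2191-07-09
  293
[in] yearhop -7
  2183-09-19
[in] stepdays 46
  2183-11-04
[in] keep brupemp ^
  441

Answer: 2183-11-04


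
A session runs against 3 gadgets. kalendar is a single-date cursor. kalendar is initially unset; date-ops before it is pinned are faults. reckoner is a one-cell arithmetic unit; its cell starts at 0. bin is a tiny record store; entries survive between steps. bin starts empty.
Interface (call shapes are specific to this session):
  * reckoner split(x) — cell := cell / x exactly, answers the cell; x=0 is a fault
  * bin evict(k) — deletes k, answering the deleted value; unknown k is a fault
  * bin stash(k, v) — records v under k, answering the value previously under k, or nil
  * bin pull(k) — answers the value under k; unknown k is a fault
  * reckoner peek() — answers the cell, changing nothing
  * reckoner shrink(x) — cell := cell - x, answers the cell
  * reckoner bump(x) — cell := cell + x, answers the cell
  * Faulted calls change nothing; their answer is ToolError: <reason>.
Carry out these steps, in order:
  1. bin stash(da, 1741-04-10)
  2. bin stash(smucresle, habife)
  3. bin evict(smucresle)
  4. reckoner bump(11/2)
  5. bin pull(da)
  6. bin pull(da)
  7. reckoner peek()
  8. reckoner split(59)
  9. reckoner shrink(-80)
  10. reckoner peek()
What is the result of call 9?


# 1. bin stash(k: da, v: 1741-04-10) ~> nil
# 2. bin stash(k: smucresle, v: habife) ~> nil
# 3. bin evict(k: smucresle) ~> habife
# 4. reckoner bump(x: 11/2) ~> 11/2
# 5. bin pull(k: da) ~> 1741-04-10
# 6. bin pull(k: da) ~> 1741-04-10
# 7. reckoner peek() ~> 11/2
# 8. reckoner split(x: 59) ~> 11/118
# 9. reckoner shrink(x: -80) ~> 9451/118
# 10. reckoner peek() ~> 9451/118

Answer: 9451/118


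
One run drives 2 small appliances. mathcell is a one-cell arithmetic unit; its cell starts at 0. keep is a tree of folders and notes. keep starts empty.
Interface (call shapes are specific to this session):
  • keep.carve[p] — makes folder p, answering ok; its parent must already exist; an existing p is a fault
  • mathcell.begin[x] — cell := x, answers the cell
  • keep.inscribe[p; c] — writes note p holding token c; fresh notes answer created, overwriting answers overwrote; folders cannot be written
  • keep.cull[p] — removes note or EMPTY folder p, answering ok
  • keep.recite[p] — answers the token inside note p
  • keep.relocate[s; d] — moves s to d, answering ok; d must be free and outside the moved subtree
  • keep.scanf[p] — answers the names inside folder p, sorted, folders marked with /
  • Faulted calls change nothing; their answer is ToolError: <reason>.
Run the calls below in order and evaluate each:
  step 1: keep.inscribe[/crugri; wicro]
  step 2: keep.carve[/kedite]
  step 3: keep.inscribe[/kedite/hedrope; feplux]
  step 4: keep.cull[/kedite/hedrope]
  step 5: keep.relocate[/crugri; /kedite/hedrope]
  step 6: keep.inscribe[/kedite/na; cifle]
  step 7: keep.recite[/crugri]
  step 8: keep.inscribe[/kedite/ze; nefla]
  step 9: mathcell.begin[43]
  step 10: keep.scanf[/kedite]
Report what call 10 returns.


Answer: [hedrope, na, ze]

Derivation:
Invoking keep.inscribe(p=/crugri, c=wicro), giving created.
I use keep.carve(p=/kedite), which returns ok.
Using keep.inscribe(p=/kedite/hedrope, c=feplux), yielding created.
I run keep.cull(p=/kedite/hedrope), which returns ok.
Calling keep.relocate(s=/crugri, d=/kedite/hedrope), → ok.
I invoke keep.inscribe(p=/kedite/na, c=cifle), — result: created.
Using keep.recite(p=/crugri), → ToolError: not found.
I try keep.inscribe(p=/kedite/ze, c=nefla), — result: created.
I use mathcell.begin(x=43), and observe 43.
Then keep.scanf(p=/kedite), which returns [hedrope, na, ze].


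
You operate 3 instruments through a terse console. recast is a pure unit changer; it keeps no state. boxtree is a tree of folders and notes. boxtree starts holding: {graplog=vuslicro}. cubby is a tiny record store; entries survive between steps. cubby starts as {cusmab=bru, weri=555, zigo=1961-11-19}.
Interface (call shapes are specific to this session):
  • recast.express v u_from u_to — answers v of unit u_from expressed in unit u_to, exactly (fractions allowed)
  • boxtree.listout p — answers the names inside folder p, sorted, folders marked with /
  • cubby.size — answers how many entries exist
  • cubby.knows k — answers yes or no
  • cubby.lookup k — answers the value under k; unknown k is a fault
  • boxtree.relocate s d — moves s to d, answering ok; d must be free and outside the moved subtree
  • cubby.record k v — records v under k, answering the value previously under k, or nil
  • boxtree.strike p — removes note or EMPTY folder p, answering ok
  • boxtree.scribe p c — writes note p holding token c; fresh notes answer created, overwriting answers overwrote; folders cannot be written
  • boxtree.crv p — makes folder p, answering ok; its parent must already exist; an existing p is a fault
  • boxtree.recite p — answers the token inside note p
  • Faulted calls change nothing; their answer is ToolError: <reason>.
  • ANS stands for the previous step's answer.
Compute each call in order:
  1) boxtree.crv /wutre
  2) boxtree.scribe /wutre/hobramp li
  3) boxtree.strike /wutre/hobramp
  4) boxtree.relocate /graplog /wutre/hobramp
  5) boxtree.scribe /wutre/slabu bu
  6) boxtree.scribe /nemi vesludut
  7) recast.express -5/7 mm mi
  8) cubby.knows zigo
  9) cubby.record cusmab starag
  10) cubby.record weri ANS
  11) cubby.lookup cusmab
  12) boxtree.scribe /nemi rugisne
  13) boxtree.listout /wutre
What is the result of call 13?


Answer: [hobramp, slabu]

Derivation:
-> boxtree.crv(/wutre)
<- ok
-> boxtree.scribe(/wutre/hobramp, li)
<- created
-> boxtree.strike(/wutre/hobramp)
<- ok
-> boxtree.relocate(/graplog, /wutre/hobramp)
<- ok
-> boxtree.scribe(/wutre/slabu, bu)
<- created
-> boxtree.scribe(/nemi, vesludut)
<- created
-> recast.express(-5/7, mm, mi)
<- -5/11265408
-> cubby.knows(zigo)
<- yes
-> cubby.record(cusmab, starag)
<- bru
-> cubby.record(weri, ANS)
<- 555
-> cubby.lookup(cusmab)
<- starag
-> boxtree.scribe(/nemi, rugisne)
<- overwrote
-> boxtree.listout(/wutre)
<- [hobramp, slabu]


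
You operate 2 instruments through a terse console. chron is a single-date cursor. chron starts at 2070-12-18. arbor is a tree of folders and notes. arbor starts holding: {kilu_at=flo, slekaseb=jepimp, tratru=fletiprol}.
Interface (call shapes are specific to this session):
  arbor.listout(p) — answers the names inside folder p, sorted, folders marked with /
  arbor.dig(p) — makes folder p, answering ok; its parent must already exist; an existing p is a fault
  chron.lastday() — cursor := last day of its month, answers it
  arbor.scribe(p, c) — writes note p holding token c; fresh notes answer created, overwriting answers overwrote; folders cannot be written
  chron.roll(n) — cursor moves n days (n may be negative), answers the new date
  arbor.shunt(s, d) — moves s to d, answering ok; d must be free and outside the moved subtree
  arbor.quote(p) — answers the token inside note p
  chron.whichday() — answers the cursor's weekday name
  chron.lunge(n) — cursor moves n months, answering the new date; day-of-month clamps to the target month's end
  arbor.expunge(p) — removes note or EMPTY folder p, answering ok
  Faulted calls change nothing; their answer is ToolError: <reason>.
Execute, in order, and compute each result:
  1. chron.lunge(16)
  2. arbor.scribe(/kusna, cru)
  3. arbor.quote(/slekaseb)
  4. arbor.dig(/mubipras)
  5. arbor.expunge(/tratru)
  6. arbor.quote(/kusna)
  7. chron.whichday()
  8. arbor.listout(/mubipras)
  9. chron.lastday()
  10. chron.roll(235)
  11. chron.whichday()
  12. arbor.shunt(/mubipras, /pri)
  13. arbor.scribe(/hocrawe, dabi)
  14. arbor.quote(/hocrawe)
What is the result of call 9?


→ chron.lunge(n: 16)
← 2072-04-18
→ arbor.scribe(p: /kusna, c: cru)
← created
→ arbor.quote(p: /slekaseb)
← jepimp
→ arbor.dig(p: /mubipras)
← ok
→ arbor.expunge(p: /tratru)
← ok
→ arbor.quote(p: /kusna)
← cru
→ chron.whichday()
← Monday
→ arbor.listout(p: /mubipras)
← []
→ chron.lastday()
← 2072-04-30
→ chron.roll(n: 235)
← 2072-12-21
→ chron.whichday()
← Wednesday
→ arbor.shunt(s: /mubipras, d: /pri)
← ok
→ arbor.scribe(p: /hocrawe, c: dabi)
← created
→ arbor.quote(p: /hocrawe)
← dabi

Answer: 2072-04-30


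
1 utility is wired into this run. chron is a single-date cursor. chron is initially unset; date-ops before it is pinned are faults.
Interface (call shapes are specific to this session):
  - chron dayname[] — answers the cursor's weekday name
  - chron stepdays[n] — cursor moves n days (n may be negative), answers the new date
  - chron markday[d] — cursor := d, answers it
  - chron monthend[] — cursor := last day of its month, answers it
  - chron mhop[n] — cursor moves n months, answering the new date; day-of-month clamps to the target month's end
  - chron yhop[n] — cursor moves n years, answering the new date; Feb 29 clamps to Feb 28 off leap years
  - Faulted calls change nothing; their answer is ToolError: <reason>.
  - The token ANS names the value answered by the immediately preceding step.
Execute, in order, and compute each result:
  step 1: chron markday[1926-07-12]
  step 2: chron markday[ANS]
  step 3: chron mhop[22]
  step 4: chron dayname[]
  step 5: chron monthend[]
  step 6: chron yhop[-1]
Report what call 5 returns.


==> chron markday(d: 1926-07-12)
<== 1926-07-12
==> chron markday(d: ANS)
<== 1926-07-12
==> chron mhop(n: 22)
<== 1928-05-12
==> chron dayname()
<== Saturday
==> chron monthend()
<== 1928-05-31
==> chron yhop(n: -1)
<== 1927-05-31

Answer: 1928-05-31


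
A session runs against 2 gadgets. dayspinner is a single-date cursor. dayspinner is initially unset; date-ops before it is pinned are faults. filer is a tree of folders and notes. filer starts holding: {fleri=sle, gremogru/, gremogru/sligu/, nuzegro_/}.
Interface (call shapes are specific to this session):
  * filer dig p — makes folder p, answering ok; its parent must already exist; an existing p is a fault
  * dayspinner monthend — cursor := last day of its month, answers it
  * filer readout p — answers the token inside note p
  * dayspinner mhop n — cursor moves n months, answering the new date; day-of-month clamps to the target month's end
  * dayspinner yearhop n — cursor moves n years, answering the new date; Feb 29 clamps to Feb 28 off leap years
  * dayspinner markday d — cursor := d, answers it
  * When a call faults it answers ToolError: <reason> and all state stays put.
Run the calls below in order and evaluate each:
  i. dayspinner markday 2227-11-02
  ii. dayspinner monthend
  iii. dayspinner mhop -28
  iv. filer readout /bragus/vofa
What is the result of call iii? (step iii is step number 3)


I try dayspinner markday using 2227-11-02, — result: 2227-11-02.
Calling dayspinner monthend, and get 2227-11-30.
Using dayspinner mhop using -28: 2225-07-30.
Then filer readout using /bragus/vofa, giving ToolError: not found.

Answer: 2225-07-30


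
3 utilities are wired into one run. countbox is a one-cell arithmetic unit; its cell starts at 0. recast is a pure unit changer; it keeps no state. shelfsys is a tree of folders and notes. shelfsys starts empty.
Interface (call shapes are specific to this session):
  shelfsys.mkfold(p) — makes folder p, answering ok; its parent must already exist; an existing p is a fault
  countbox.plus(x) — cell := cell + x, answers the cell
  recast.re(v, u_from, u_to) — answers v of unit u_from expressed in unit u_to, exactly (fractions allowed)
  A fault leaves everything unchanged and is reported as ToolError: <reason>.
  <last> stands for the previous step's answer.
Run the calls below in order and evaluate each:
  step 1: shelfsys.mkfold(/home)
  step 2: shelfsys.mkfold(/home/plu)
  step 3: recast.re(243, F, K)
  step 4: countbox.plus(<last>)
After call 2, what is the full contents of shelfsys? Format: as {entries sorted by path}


Answer: {home/, home/plu/}

Derivation:
CALL mkfold[p=/home]
RET  ok
CALL mkfold[p=/home/plu]
RET  ok
CALL re[v=243; u_from=F; u_to=K]
RET  70267/180
CALL plus[x=<last>]
RET  70267/180


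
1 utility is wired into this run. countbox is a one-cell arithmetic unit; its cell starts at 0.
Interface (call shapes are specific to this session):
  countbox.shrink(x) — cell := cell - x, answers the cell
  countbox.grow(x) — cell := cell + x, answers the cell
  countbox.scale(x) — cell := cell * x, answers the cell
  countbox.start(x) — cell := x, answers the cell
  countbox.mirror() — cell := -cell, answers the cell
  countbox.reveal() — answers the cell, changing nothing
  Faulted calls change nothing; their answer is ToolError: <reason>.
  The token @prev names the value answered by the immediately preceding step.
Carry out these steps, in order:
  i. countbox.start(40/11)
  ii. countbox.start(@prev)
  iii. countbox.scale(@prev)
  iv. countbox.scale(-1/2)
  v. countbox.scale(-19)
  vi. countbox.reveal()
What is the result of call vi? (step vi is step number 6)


Step: countbox.start[x: 40/11]
Result: 40/11
Step: countbox.start[x: @prev]
Result: 40/11
Step: countbox.scale[x: @prev]
Result: 1600/121
Step: countbox.scale[x: -1/2]
Result: -800/121
Step: countbox.scale[x: -19]
Result: 15200/121
Step: countbox.reveal[]
Result: 15200/121

Answer: 15200/121


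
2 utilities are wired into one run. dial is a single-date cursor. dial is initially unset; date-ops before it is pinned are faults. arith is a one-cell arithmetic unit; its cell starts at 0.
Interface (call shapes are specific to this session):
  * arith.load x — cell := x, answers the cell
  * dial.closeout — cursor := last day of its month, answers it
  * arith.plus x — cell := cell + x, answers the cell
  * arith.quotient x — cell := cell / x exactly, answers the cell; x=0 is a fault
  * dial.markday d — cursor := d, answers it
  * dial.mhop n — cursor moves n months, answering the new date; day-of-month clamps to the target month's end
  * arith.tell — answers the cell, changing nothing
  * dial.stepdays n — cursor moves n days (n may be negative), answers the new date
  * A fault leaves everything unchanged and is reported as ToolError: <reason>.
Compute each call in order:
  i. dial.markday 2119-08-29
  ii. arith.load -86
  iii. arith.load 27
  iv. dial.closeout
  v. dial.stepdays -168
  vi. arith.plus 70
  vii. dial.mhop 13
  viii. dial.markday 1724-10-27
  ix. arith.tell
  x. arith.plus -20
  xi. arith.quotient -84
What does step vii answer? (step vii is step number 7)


Answer: 2120-04-16

Derivation:
-- dial.markday(d=2119-08-29) == 2119-08-29
-- arith.load(x=-86) == -86
-- arith.load(x=27) == 27
-- dial.closeout() == 2119-08-31
-- dial.stepdays(n=-168) == 2119-03-16
-- arith.plus(x=70) == 97
-- dial.mhop(n=13) == 2120-04-16
-- dial.markday(d=1724-10-27) == 1724-10-27
-- arith.tell() == 97
-- arith.plus(x=-20) == 77
-- arith.quotient(x=-84) == -11/12


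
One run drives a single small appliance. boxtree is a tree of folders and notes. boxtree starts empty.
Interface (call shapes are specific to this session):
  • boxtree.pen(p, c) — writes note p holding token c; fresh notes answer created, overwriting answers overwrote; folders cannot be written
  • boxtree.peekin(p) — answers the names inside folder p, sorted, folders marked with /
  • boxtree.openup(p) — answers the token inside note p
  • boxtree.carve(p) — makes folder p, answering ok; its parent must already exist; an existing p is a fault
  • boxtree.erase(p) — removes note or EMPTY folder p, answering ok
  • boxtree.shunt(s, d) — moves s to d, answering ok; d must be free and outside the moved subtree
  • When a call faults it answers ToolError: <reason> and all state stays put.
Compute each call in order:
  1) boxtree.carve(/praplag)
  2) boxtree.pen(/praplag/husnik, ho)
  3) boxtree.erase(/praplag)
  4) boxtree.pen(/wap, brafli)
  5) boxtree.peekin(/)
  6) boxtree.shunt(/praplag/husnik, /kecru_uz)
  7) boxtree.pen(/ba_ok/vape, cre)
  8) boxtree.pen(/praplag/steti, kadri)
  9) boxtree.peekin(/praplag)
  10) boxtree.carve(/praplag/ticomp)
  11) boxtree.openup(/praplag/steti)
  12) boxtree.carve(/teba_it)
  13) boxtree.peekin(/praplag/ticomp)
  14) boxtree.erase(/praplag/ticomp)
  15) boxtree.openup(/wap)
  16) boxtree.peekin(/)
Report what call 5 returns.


Answer: [praplag/, wap]

Derivation:
~$ carve p='/praplag'
:: ok
~$ pen p='/praplag/husnik' c='ho'
:: created
~$ erase p='/praplag'
:: ToolError: not empty
~$ pen p='/wap' c='brafli'
:: created
~$ peekin p='/'
:: [praplag/, wap]
~$ shunt s='/praplag/husnik' d='/kecru_uz'
:: ok
~$ pen p='/ba_ok/vape' c='cre'
:: ToolError: no parent
~$ pen p='/praplag/steti' c='kadri'
:: created
~$ peekin p='/praplag'
:: [steti]
~$ carve p='/praplag/ticomp'
:: ok
~$ openup p='/praplag/steti'
:: kadri
~$ carve p='/teba_it'
:: ok
~$ peekin p='/praplag/ticomp'
:: []
~$ erase p='/praplag/ticomp'
:: ok
~$ openup p='/wap'
:: brafli
~$ peekin p='/'
:: [kecru_uz, praplag/, teba_it/, wap]


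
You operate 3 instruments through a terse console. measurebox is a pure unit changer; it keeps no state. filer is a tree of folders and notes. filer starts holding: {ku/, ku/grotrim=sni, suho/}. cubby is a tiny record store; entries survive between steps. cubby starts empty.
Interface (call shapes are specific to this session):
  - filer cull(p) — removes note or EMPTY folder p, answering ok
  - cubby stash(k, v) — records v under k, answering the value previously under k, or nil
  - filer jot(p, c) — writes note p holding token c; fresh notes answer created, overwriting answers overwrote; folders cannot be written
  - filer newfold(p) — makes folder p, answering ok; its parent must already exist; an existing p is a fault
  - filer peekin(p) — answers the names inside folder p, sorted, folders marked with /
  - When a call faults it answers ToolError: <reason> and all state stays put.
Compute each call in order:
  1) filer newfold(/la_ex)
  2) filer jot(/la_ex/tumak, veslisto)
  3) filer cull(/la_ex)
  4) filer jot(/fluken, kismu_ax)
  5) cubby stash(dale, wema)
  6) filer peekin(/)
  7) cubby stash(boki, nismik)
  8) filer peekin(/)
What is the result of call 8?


Next I call filer newfold passing /la_ex, and see ok.
I run filer jot passing /la_ex/tumak, veslisto, and see created.
I try filer cull passing /la_ex, giving ToolError: not empty.
Next I call filer jot passing /fluken, kismu_ax: created.
Then cubby stash passing dale, wema, yielding nil.
I use filer peekin passing /, which returns [fluken, ku/, la_ex/, suho/].
I invoke cubby stash passing boki, nismik, giving nil.
I try filer peekin passing /, and observe [fluken, ku/, la_ex/, suho/].

Answer: [fluken, ku/, la_ex/, suho/]


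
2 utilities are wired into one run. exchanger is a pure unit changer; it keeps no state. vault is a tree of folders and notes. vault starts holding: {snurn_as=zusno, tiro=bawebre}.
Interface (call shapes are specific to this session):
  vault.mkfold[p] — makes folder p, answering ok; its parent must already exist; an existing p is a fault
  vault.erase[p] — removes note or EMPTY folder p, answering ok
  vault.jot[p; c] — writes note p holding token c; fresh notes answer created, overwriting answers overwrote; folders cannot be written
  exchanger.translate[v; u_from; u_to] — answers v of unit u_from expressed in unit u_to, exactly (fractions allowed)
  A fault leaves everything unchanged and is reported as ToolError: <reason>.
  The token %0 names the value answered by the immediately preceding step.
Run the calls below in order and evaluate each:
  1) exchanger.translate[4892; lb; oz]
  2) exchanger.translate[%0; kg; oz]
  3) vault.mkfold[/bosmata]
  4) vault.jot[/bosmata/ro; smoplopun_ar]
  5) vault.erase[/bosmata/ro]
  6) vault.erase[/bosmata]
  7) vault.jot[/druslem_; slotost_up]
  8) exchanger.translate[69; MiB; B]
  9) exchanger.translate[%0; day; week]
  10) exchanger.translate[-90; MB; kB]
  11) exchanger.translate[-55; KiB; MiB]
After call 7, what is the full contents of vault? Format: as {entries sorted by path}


>> exchanger.translate(v→4892, u_from→lb, u_to→oz)
<< 78272
>> exchanger.translate(v→%0, u_from→kg, u_to→oz)
<< 125235200000000/45359237
>> vault.mkfold(p→/bosmata)
<< ok
>> vault.jot(p→/bosmata/ro, c→smoplopun_ar)
<< created
>> vault.erase(p→/bosmata/ro)
<< ok
>> vault.erase(p→/bosmata)
<< ok
>> vault.jot(p→/druslem_, c→slotost_up)
<< created
>> exchanger.translate(v→69, u_from→MiB, u_to→B)
<< 72351744
>> exchanger.translate(v→%0, u_from→day, u_to→week)
<< 72351744/7
>> exchanger.translate(v→-90, u_from→MB, u_to→kB)
<< -90000
>> exchanger.translate(v→-55, u_from→KiB, u_to→MiB)
<< -55/1024

Answer: {druslem_=slotost_up, snurn_as=zusno, tiro=bawebre}


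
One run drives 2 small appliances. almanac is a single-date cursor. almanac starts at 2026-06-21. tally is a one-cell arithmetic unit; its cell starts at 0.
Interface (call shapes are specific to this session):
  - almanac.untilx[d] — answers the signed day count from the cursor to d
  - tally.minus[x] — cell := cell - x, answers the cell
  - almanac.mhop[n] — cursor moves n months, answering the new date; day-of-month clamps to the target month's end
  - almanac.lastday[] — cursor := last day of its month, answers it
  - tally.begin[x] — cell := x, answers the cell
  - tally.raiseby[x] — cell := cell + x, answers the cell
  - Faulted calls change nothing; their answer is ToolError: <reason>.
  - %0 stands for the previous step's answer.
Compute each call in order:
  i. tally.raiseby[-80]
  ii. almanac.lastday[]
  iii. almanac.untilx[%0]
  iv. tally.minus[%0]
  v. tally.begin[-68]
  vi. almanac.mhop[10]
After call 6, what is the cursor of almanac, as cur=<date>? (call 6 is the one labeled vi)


Answer: cur=2027-04-30

Derivation:
Act: tally.raiseby[x=-80]
Obs: -80
Act: almanac.lastday[]
Obs: 2026-06-30
Act: almanac.untilx[d=%0]
Obs: 0
Act: tally.minus[x=%0]
Obs: -80
Act: tally.begin[x=-68]
Obs: -68
Act: almanac.mhop[n=10]
Obs: 2027-04-30


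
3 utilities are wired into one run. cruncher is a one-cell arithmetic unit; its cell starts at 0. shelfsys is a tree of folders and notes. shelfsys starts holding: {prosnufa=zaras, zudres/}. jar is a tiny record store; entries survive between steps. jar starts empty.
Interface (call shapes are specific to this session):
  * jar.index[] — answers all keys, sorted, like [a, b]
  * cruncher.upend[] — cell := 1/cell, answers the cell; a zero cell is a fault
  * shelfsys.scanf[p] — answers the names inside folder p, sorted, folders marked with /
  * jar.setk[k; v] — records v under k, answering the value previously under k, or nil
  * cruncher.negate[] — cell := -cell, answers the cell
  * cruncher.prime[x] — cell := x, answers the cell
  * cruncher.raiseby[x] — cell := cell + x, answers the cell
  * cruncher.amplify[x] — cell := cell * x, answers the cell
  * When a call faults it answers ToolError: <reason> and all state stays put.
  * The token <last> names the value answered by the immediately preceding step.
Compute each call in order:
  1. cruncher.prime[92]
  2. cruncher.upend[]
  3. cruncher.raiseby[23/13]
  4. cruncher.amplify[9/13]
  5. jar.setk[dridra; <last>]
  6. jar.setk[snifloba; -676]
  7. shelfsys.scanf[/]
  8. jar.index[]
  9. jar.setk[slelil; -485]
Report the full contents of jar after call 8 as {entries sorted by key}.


Step: cruncher.prime[x: 92]
Result: 92
Step: cruncher.upend[]
Result: 1/92
Step: cruncher.raiseby[x: 23/13]
Result: 2129/1196
Step: cruncher.amplify[x: 9/13]
Result: 19161/15548
Step: jar.setk[k: dridra; v: <last>]
Result: nil
Step: jar.setk[k: snifloba; v: -676]
Result: nil
Step: shelfsys.scanf[p: /]
Result: [prosnufa, zudres/]
Step: jar.index[]
Result: [dridra, snifloba]
Step: jar.setk[k: slelil; v: -485]
Result: nil

Answer: {dridra=19161/15548, snifloba=-676}


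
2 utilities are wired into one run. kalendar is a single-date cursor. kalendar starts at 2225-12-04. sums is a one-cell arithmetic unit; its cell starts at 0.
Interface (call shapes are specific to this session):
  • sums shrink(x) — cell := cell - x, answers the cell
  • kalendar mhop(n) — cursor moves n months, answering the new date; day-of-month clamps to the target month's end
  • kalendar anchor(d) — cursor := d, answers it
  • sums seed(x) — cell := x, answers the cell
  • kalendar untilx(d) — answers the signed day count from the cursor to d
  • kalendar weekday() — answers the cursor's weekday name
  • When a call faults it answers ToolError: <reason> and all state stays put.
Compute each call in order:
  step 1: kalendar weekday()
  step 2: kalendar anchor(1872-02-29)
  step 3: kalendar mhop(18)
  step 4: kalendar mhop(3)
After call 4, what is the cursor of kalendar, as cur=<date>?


;; 1. kalendar weekday() : Sunday
;; 2. kalendar anchor(1872-02-29) : 1872-02-29
;; 3. kalendar mhop(18) : 1873-08-29
;; 4. kalendar mhop(3) : 1873-11-29

Answer: cur=1873-11-29


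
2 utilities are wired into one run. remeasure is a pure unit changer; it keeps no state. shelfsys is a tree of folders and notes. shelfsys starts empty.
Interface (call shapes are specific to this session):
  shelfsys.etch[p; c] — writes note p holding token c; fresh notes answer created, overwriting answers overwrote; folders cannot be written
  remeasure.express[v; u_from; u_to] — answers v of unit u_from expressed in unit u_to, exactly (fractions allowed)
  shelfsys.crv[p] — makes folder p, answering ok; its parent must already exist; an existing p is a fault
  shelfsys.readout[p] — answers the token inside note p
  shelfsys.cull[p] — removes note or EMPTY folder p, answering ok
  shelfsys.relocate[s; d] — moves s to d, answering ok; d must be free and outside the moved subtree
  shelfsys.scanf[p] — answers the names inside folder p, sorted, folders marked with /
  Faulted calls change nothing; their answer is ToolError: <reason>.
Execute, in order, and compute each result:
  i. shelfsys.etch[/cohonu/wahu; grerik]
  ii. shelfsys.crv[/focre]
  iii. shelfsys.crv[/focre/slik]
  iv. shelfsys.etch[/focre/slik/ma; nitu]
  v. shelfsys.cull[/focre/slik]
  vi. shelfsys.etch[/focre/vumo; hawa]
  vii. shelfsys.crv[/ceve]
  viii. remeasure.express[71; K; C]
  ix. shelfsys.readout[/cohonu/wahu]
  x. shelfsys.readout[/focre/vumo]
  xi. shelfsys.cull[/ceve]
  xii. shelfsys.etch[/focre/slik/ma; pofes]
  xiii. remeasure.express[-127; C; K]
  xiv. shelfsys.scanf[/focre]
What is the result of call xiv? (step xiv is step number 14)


;; shelfsys.etch(p=/cohonu/wahu, c=grerik) -> ToolError: no parent
;; shelfsys.crv(p=/focre) -> ok
;; shelfsys.crv(p=/focre/slik) -> ok
;; shelfsys.etch(p=/focre/slik/ma, c=nitu) -> created
;; shelfsys.cull(p=/focre/slik) -> ToolError: not empty
;; shelfsys.etch(p=/focre/vumo, c=hawa) -> created
;; shelfsys.crv(p=/ceve) -> ok
;; remeasure.express(v=71, u_from=K, u_to=C) -> -4043/20
;; shelfsys.readout(p=/cohonu/wahu) -> ToolError: not found
;; shelfsys.readout(p=/focre/vumo) -> hawa
;; shelfsys.cull(p=/ceve) -> ok
;; shelfsys.etch(p=/focre/slik/ma, c=pofes) -> overwrote
;; remeasure.express(v=-127, u_from=C, u_to=K) -> 2923/20
;; shelfsys.scanf(p=/focre) -> [slik/, vumo]

Answer: [slik/, vumo]
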